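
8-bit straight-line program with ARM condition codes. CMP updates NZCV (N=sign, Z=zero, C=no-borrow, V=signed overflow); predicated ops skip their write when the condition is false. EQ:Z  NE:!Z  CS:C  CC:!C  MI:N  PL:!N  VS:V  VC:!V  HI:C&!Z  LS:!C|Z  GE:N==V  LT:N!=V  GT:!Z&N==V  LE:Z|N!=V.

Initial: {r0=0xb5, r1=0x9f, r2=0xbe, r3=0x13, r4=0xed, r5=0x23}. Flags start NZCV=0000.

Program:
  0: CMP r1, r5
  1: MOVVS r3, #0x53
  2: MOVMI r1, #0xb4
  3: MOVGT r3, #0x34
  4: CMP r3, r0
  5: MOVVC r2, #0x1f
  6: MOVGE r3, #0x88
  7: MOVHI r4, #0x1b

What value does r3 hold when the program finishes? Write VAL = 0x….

VAL = 0x88

[0] flags=0011 → (cmp)
[1] flags=0011 VS?T → r3=0x53
[2] flags=0011 MI?F → skip
[3] flags=0011 GT?F → skip
[4] flags=1001 → (cmp)
[5] flags=1001 VC?F → skip
[6] flags=1001 GE?T → r3=0x88
[7] flags=1001 HI?F → skip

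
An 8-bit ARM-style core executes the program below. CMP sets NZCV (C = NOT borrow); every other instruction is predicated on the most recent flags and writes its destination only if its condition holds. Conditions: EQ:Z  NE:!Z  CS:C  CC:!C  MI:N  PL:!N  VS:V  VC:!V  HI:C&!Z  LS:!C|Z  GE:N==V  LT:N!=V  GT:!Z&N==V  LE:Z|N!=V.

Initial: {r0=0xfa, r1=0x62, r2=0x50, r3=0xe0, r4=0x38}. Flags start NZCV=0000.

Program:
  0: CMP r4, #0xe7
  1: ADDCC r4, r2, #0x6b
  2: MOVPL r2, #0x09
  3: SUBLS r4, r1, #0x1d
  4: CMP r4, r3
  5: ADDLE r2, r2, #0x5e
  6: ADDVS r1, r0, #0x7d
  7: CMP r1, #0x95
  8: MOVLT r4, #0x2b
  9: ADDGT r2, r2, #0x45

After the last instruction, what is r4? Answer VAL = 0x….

VAL = 0x45

0: ✓ CMP  NZCV=0000
1: ✓ ADDCC  r4←0xbb
2: ✓ MOVPL  r2←0x09
3: ✓ SUBLS  r4←0x45
4: ✓ CMP  NZCV=0000
5: · ADDLE
6: · ADDVS
7: ✓ CMP  NZCV=1001
8: · MOVLT
9: ✓ ADDGT  r2←0x4e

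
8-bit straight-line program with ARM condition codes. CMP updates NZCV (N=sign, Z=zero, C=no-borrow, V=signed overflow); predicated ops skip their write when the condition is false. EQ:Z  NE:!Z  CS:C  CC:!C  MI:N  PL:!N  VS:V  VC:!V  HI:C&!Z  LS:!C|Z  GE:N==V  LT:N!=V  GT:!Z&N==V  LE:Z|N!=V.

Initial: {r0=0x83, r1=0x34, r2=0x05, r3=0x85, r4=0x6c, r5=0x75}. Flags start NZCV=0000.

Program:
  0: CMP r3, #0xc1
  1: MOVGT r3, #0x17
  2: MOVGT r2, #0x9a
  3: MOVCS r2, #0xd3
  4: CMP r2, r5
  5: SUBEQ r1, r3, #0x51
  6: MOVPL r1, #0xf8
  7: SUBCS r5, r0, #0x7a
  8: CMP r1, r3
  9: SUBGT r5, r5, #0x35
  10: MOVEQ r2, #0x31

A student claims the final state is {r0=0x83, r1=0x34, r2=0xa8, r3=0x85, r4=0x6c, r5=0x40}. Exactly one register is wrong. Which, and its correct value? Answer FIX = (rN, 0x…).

FIX = (r2, 0x05)

0: ✓ CMP  NZCV=1000
1: · MOVGT
2: · MOVGT
3: · MOVCS
4: ✓ CMP  NZCV=1000
5: · SUBEQ
6: · MOVPL
7: · SUBCS
8: ✓ CMP  NZCV=1001
9: ✓ SUBGT  r5←0x40
10: · MOVEQ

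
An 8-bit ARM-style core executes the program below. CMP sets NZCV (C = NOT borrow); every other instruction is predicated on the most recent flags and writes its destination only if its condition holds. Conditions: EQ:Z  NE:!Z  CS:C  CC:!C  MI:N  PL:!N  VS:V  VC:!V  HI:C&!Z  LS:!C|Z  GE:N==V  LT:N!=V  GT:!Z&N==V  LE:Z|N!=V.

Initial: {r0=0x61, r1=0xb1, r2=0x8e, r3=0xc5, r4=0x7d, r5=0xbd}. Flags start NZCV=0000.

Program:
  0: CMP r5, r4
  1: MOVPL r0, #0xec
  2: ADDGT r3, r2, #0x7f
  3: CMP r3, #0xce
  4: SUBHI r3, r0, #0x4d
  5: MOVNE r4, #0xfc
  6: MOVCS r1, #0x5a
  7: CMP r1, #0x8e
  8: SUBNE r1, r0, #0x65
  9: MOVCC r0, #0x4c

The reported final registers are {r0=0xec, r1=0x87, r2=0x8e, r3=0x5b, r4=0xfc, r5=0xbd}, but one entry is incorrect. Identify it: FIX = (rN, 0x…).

[0] flags=0011 → (cmp)
[1] flags=0011 PL?T → r0=0xec
[2] flags=0011 GT?F → skip
[3] flags=1000 → (cmp)
[4] flags=1000 HI?F → skip
[5] flags=1000 NE?T → r4=0xfc
[6] flags=1000 CS?F → skip
[7] flags=0010 → (cmp)
[8] flags=0010 NE?T → r1=0x87
[9] flags=0010 CC?F → skip

FIX = (r3, 0xc5)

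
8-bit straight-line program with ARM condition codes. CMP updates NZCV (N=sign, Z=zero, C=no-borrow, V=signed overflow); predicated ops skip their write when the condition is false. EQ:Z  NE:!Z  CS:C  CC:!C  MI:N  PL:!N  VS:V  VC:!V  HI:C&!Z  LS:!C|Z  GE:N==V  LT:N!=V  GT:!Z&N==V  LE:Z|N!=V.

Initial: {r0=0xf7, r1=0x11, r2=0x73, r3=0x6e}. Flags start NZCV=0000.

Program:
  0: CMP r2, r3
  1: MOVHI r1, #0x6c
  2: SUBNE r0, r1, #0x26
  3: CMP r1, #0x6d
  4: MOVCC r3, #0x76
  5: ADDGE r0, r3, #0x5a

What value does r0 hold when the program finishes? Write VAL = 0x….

0: ✓ CMP  NZCV=0010
1: ✓ MOVHI  r1←0x6c
2: ✓ SUBNE  r0←0x46
3: ✓ CMP  NZCV=1000
4: ✓ MOVCC  r3←0x76
5: · ADDGE

VAL = 0x46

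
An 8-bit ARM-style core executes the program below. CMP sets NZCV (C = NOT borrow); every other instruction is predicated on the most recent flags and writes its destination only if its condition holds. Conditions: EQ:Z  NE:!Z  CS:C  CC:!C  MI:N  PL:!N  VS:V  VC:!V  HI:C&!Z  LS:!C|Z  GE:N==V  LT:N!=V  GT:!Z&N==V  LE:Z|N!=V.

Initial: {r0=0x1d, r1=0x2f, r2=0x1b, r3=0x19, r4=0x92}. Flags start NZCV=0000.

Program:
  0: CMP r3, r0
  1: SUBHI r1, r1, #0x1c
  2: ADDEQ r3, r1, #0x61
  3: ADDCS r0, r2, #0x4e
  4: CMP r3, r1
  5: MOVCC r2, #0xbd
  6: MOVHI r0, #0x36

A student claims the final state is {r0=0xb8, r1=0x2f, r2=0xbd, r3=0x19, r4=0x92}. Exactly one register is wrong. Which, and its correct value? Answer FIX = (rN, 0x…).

FIX = (r0, 0x1d)

0: ✓ CMP  NZCV=1000
1: · SUBHI
2: · ADDEQ
3: · ADDCS
4: ✓ CMP  NZCV=1000
5: ✓ MOVCC  r2←0xbd
6: · MOVHI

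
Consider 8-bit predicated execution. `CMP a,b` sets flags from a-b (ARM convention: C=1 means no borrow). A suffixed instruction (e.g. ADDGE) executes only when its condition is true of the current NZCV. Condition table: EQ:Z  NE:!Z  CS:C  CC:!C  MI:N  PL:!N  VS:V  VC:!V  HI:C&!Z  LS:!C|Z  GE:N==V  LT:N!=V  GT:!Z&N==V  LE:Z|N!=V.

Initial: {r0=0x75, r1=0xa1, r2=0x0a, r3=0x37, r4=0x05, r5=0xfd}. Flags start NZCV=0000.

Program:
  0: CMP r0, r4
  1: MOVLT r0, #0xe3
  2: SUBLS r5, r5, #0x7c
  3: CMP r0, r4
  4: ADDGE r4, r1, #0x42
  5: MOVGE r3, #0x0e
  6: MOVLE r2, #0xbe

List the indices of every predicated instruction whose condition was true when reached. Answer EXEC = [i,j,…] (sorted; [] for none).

[0] flags=0010 → (cmp)
[1] flags=0010 LT?F → skip
[2] flags=0010 LS?F → skip
[3] flags=0010 → (cmp)
[4] flags=0010 GE?T → r4=0xe3
[5] flags=0010 GE?T → r3=0x0e
[6] flags=0010 LE?F → skip

EXEC = [4,5]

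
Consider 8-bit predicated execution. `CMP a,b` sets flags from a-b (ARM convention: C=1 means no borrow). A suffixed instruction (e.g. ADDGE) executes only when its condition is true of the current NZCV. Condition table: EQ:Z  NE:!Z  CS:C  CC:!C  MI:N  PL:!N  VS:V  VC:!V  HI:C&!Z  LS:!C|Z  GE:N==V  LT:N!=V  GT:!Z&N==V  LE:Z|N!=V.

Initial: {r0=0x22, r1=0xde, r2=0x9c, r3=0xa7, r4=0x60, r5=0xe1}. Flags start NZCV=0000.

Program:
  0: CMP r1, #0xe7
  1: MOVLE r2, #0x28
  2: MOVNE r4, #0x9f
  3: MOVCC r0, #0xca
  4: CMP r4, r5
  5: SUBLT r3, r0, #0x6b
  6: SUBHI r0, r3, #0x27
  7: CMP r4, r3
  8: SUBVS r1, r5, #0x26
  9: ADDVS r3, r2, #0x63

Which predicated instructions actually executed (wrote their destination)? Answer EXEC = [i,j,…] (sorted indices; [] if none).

EXEC = [1,2,3,5,8,9]

0: ✓ CMP  NZCV=1000
1: ✓ MOVLE  r2←0x28
2: ✓ MOVNE  r4←0x9f
3: ✓ MOVCC  r0←0xca
4: ✓ CMP  NZCV=1000
5: ✓ SUBLT  r3←0x5f
6: · SUBHI
7: ✓ CMP  NZCV=0011
8: ✓ SUBVS  r1←0xbb
9: ✓ ADDVS  r3←0x8b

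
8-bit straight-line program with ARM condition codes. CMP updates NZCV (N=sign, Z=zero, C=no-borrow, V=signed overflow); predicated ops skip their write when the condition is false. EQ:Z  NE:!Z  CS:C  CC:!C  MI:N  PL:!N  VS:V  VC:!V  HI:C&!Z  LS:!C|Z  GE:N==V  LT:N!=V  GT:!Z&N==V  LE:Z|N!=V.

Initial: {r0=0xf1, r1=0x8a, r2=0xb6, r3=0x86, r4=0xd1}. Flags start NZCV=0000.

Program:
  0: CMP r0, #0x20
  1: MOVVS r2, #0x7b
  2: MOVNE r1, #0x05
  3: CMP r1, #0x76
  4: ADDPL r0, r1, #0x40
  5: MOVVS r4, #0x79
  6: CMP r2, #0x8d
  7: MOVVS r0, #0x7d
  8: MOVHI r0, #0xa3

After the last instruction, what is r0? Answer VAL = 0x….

VAL = 0xa3

[0] flags=1010 → (cmp)
[1] flags=1010 VS?F → skip
[2] flags=1010 NE?T → r1=0x05
[3] flags=1000 → (cmp)
[4] flags=1000 PL?F → skip
[5] flags=1000 VS?F → skip
[6] flags=0010 → (cmp)
[7] flags=0010 VS?F → skip
[8] flags=0010 HI?T → r0=0xa3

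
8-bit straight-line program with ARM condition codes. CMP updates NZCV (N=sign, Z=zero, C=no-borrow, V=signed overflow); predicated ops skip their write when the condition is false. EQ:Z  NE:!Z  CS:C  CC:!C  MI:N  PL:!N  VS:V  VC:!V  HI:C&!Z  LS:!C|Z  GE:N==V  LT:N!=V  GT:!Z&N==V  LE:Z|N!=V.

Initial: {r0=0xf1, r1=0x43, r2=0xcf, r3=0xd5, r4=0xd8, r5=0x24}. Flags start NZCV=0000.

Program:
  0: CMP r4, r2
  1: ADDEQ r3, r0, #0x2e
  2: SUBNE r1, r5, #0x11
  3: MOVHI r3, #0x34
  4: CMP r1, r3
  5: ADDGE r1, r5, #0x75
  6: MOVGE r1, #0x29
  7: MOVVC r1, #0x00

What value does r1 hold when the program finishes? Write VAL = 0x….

VAL = 0x00

0: ✓ CMP  NZCV=0010
1: · ADDEQ
2: ✓ SUBNE  r1←0x13
3: ✓ MOVHI  r3←0x34
4: ✓ CMP  NZCV=1000
5: · ADDGE
6: · MOVGE
7: ✓ MOVVC  r1←0x00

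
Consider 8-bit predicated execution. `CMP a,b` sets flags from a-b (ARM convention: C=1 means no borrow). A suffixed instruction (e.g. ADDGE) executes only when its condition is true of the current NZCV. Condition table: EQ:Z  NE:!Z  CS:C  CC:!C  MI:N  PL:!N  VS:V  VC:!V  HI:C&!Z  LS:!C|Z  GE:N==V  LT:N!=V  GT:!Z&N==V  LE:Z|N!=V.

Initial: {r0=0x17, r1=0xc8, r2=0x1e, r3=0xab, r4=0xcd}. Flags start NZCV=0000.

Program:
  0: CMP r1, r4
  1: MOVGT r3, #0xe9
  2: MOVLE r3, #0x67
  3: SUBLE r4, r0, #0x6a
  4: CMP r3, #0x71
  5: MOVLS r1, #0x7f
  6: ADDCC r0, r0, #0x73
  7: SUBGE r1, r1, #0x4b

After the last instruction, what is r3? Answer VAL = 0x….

VAL = 0x67

0: ✓ CMP  NZCV=1000
1: · MOVGT
2: ✓ MOVLE  r3←0x67
3: ✓ SUBLE  r4←0xad
4: ✓ CMP  NZCV=1000
5: ✓ MOVLS  r1←0x7f
6: ✓ ADDCC  r0←0x8a
7: · SUBGE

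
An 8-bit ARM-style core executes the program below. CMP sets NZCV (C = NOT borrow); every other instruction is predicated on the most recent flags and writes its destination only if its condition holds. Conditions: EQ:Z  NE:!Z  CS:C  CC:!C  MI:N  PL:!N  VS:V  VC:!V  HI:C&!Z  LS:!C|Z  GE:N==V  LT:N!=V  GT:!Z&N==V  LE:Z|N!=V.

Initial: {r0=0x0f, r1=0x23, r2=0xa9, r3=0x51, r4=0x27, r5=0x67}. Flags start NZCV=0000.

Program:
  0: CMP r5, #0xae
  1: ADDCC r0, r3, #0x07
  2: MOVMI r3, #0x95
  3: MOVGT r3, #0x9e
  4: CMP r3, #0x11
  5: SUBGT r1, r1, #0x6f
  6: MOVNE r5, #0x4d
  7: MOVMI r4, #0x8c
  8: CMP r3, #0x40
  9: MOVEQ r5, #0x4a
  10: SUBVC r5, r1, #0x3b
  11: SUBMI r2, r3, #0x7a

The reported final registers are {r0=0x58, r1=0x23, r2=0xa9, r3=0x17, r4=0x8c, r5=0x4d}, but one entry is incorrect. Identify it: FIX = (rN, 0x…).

[0] flags=1001 → (cmp)
[1] flags=1001 CC?T → r0=0x58
[2] flags=1001 MI?T → r3=0x95
[3] flags=1001 GT?T → r3=0x9e
[4] flags=1010 → (cmp)
[5] flags=1010 GT?F → skip
[6] flags=1010 NE?T → r5=0x4d
[7] flags=1010 MI?T → r4=0x8c
[8] flags=0011 → (cmp)
[9] flags=0011 EQ?F → skip
[10] flags=0011 VC?F → skip
[11] flags=0011 MI?F → skip

FIX = (r3, 0x9e)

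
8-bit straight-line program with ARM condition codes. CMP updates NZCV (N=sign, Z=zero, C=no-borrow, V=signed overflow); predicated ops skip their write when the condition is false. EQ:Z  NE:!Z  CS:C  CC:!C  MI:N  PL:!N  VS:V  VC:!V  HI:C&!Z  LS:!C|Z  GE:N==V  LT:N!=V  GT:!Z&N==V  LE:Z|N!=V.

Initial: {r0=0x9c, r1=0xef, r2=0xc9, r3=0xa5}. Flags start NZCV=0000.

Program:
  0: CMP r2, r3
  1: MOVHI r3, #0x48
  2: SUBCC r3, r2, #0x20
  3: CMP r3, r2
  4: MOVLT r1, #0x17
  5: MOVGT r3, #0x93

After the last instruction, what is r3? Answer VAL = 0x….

VAL = 0x93

[0] flags=0010 → (cmp)
[1] flags=0010 HI?T → r3=0x48
[2] flags=0010 CC?F → skip
[3] flags=0000 → (cmp)
[4] flags=0000 LT?F → skip
[5] flags=0000 GT?T → r3=0x93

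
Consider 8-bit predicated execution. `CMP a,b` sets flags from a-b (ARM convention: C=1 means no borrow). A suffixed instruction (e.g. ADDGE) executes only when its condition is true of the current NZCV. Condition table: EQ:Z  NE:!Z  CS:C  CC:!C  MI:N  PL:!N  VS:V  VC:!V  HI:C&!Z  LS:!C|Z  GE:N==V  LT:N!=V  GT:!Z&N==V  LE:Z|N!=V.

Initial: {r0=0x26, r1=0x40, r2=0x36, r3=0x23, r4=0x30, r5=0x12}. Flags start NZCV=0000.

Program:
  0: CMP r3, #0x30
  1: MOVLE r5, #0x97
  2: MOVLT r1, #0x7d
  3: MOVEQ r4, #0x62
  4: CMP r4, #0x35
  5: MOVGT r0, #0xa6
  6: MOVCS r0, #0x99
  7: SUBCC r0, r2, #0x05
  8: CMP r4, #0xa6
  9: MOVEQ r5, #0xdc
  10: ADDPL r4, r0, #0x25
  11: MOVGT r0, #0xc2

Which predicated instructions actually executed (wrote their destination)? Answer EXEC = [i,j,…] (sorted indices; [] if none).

EXEC = [1,2,7,11]

[0] flags=1000 → (cmp)
[1] flags=1000 LE?T → r5=0x97
[2] flags=1000 LT?T → r1=0x7d
[3] flags=1000 EQ?F → skip
[4] flags=1000 → (cmp)
[5] flags=1000 GT?F → skip
[6] flags=1000 CS?F → skip
[7] flags=1000 CC?T → r0=0x31
[8] flags=1001 → (cmp)
[9] flags=1001 EQ?F → skip
[10] flags=1001 PL?F → skip
[11] flags=1001 GT?T → r0=0xc2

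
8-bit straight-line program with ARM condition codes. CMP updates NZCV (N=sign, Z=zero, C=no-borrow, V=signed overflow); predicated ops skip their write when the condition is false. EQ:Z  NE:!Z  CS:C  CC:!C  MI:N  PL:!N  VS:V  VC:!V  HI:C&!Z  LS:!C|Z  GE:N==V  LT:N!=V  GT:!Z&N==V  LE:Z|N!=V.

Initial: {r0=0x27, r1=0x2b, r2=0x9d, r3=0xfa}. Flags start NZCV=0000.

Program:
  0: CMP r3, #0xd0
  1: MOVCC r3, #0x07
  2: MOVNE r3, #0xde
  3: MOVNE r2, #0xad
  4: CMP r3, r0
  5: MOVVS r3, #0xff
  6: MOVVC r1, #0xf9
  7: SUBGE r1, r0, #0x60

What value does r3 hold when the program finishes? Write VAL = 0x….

[0] flags=0010 → (cmp)
[1] flags=0010 CC?F → skip
[2] flags=0010 NE?T → r3=0xde
[3] flags=0010 NE?T → r2=0xad
[4] flags=1010 → (cmp)
[5] flags=1010 VS?F → skip
[6] flags=1010 VC?T → r1=0xf9
[7] flags=1010 GE?F → skip

VAL = 0xde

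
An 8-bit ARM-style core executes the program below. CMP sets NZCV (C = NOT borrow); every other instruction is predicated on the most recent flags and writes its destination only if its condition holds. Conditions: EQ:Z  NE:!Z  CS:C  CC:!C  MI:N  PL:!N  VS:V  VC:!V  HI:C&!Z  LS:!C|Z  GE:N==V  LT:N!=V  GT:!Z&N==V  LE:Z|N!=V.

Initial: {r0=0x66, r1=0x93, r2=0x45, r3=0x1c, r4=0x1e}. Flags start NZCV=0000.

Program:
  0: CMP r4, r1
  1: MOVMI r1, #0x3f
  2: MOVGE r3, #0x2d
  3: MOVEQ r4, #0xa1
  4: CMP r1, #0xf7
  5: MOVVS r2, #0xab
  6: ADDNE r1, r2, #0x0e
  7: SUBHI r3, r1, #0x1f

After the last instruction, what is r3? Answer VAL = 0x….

0: ✓ CMP  NZCV=1001
1: ✓ MOVMI  r1←0x3f
2: ✓ MOVGE  r3←0x2d
3: · MOVEQ
4: ✓ CMP  NZCV=0000
5: · MOVVS
6: ✓ ADDNE  r1←0x53
7: · SUBHI

VAL = 0x2d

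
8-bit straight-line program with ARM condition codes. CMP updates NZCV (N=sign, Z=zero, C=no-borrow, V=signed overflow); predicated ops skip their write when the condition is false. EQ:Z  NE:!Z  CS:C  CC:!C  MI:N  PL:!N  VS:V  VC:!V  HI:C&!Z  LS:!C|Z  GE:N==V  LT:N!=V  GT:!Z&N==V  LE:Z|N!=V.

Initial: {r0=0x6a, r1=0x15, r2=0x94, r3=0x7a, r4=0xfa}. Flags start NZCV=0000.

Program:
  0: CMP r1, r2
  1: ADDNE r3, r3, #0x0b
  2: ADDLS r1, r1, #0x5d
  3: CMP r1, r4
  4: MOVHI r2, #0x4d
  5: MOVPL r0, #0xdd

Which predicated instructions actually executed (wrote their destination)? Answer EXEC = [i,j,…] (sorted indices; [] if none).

EXEC = [1,2,5]

0: ✓ CMP  NZCV=1001
1: ✓ ADDNE  r3←0x85
2: ✓ ADDLS  r1←0x72
3: ✓ CMP  NZCV=0000
4: · MOVHI
5: ✓ MOVPL  r0←0xdd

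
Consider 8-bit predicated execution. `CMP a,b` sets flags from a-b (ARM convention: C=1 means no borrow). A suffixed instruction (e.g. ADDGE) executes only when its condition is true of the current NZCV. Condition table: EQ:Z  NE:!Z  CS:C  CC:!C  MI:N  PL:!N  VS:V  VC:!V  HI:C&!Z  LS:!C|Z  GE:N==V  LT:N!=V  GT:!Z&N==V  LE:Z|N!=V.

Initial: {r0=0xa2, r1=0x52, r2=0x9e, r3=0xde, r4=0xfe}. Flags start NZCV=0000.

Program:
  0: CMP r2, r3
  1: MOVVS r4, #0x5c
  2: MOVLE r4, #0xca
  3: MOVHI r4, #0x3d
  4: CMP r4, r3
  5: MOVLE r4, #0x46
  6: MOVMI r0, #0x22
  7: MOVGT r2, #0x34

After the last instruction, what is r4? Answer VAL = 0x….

[0] flags=1000 → (cmp)
[1] flags=1000 VS?F → skip
[2] flags=1000 LE?T → r4=0xca
[3] flags=1000 HI?F → skip
[4] flags=1000 → (cmp)
[5] flags=1000 LE?T → r4=0x46
[6] flags=1000 MI?T → r0=0x22
[7] flags=1000 GT?F → skip

VAL = 0x46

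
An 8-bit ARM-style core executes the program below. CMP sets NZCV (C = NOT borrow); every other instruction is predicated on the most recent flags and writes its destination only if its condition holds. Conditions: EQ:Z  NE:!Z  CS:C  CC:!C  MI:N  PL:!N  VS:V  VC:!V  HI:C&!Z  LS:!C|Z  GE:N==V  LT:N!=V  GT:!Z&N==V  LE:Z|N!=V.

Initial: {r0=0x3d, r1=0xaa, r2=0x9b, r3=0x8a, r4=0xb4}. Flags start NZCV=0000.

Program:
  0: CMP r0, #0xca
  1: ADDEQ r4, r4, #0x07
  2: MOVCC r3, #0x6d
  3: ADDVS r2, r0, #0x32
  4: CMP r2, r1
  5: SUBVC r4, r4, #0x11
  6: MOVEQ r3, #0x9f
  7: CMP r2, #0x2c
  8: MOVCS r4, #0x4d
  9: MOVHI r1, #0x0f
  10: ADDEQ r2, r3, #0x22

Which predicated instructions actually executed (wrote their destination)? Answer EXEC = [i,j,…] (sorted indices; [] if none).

0: ✓ CMP  NZCV=0000
1: · ADDEQ
2: ✓ MOVCC  r3←0x6d
3: · ADDVS
4: ✓ CMP  NZCV=1000
5: ✓ SUBVC  r4←0xa3
6: · MOVEQ
7: ✓ CMP  NZCV=0011
8: ✓ MOVCS  r4←0x4d
9: ✓ MOVHI  r1←0x0f
10: · ADDEQ

EXEC = [2,5,8,9]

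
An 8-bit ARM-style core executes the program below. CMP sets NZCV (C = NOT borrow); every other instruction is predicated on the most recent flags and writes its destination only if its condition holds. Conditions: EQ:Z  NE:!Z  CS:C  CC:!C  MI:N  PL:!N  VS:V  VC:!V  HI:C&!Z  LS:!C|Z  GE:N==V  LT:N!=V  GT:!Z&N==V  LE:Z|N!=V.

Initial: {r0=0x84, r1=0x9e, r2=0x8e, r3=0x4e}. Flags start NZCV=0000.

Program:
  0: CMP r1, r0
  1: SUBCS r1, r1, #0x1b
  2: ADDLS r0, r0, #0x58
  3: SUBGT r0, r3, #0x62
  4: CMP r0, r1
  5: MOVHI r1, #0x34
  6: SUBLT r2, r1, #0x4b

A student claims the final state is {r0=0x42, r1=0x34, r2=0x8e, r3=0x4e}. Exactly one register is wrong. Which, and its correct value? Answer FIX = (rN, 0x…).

[0] flags=0010 → (cmp)
[1] flags=0010 CS?T → r1=0x83
[2] flags=0010 LS?F → skip
[3] flags=0010 GT?T → r0=0xec
[4] flags=0010 → (cmp)
[5] flags=0010 HI?T → r1=0x34
[6] flags=0010 LT?F → skip

FIX = (r0, 0xec)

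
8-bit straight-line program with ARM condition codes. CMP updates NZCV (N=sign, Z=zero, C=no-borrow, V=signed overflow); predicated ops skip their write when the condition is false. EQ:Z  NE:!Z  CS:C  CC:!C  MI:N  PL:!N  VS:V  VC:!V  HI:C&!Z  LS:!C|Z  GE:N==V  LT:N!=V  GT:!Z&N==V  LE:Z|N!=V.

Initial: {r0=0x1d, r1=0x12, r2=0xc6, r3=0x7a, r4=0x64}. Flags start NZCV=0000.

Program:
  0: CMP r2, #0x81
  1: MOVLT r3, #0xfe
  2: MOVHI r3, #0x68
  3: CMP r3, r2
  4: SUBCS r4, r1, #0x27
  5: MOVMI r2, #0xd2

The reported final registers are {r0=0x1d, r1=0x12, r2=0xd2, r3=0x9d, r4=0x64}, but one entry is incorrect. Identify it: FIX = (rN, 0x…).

0: ✓ CMP  NZCV=0010
1: · MOVLT
2: ✓ MOVHI  r3←0x68
3: ✓ CMP  NZCV=1001
4: · SUBCS
5: ✓ MOVMI  r2←0xd2

FIX = (r3, 0x68)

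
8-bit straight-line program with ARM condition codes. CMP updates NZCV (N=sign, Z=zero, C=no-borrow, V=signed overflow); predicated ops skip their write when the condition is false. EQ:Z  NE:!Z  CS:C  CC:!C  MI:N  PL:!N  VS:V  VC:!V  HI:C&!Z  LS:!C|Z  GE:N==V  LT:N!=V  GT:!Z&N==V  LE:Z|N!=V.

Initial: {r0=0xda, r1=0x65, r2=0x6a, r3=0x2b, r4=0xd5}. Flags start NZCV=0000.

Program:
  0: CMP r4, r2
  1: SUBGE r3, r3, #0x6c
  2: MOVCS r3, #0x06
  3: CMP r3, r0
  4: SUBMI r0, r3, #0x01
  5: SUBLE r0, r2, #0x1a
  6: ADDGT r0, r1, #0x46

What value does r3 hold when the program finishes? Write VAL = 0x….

0: ✓ CMP  NZCV=0011
1: · SUBGE
2: ✓ MOVCS  r3←0x06
3: ✓ CMP  NZCV=0000
4: · SUBMI
5: · SUBLE
6: ✓ ADDGT  r0←0xab

VAL = 0x06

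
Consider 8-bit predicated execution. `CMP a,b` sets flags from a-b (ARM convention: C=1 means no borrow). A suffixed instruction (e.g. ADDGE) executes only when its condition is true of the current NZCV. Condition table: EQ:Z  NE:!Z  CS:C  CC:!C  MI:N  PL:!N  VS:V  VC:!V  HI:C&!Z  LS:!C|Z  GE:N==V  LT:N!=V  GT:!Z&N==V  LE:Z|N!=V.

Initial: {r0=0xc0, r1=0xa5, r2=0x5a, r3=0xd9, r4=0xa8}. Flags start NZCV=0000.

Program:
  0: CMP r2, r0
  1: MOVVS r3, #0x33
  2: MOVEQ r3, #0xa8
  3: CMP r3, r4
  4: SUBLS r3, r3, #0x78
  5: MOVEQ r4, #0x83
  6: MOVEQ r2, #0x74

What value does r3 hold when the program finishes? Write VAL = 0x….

VAL = 0xbb

[0] flags=1001 → (cmp)
[1] flags=1001 VS?T → r3=0x33
[2] flags=1001 EQ?F → skip
[3] flags=1001 → (cmp)
[4] flags=1001 LS?T → r3=0xbb
[5] flags=1001 EQ?F → skip
[6] flags=1001 EQ?F → skip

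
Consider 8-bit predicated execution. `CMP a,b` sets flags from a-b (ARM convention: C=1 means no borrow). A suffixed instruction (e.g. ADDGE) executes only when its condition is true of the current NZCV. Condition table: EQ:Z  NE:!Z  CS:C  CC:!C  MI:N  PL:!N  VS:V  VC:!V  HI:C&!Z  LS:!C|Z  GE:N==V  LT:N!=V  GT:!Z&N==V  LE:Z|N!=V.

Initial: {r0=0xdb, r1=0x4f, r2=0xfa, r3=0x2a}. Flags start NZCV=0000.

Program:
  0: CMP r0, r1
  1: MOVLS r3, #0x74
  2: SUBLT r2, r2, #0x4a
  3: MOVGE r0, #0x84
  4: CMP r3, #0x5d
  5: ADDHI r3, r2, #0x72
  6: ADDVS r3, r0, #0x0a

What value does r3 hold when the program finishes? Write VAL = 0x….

[0] flags=1010 → (cmp)
[1] flags=1010 LS?F → skip
[2] flags=1010 LT?T → r2=0xb0
[3] flags=1010 GE?F → skip
[4] flags=1000 → (cmp)
[5] flags=1000 HI?F → skip
[6] flags=1000 VS?F → skip

VAL = 0x2a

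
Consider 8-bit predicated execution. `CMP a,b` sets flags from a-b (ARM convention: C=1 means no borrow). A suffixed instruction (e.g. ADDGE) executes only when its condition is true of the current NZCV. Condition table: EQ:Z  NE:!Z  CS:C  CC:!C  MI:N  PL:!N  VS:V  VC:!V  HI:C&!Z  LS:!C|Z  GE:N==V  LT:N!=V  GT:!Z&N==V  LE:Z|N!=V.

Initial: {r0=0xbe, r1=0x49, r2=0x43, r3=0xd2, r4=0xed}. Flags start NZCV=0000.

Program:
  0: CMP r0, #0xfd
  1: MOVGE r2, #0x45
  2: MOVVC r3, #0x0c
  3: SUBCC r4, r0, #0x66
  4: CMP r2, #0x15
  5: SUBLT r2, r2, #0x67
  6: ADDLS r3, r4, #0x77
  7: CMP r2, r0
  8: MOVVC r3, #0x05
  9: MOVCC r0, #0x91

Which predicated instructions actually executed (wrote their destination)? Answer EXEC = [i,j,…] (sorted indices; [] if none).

[0] flags=1000 → (cmp)
[1] flags=1000 GE?F → skip
[2] flags=1000 VC?T → r3=0x0c
[3] flags=1000 CC?T → r4=0x58
[4] flags=0010 → (cmp)
[5] flags=0010 LT?F → skip
[6] flags=0010 LS?F → skip
[7] flags=1001 → (cmp)
[8] flags=1001 VC?F → skip
[9] flags=1001 CC?T → r0=0x91

EXEC = [2,3,9]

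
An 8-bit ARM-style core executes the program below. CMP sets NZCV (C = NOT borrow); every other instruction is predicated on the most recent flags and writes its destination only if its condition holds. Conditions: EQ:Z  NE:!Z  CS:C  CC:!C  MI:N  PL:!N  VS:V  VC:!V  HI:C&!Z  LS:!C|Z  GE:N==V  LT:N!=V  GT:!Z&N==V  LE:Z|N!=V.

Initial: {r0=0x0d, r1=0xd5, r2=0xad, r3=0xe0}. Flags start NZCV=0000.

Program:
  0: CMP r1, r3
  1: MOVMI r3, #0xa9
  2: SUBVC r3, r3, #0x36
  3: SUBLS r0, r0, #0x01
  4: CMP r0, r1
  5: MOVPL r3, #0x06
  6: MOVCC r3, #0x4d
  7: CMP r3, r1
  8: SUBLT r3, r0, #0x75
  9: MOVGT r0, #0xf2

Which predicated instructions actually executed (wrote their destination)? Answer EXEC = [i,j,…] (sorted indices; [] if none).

0: ✓ CMP  NZCV=1000
1: ✓ MOVMI  r3←0xa9
2: ✓ SUBVC  r3←0x73
3: ✓ SUBLS  r0←0x0c
4: ✓ CMP  NZCV=0000
5: ✓ MOVPL  r3←0x06
6: ✓ MOVCC  r3←0x4d
7: ✓ CMP  NZCV=0000
8: · SUBLT
9: ✓ MOVGT  r0←0xf2

EXEC = [1,2,3,5,6,9]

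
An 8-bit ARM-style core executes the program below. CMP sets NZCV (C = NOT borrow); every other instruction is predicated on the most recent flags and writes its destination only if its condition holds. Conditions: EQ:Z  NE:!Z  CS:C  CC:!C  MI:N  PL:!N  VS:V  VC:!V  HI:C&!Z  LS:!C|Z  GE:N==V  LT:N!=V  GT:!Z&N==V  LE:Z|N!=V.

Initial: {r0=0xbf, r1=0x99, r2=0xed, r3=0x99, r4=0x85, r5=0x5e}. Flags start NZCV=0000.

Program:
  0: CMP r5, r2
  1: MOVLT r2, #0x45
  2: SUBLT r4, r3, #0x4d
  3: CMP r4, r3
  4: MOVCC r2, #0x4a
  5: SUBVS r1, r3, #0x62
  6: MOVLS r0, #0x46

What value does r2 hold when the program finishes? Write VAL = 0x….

0: ✓ CMP  NZCV=0000
1: · MOVLT
2: · SUBLT
3: ✓ CMP  NZCV=1000
4: ✓ MOVCC  r2←0x4a
5: · SUBVS
6: ✓ MOVLS  r0←0x46

VAL = 0x4a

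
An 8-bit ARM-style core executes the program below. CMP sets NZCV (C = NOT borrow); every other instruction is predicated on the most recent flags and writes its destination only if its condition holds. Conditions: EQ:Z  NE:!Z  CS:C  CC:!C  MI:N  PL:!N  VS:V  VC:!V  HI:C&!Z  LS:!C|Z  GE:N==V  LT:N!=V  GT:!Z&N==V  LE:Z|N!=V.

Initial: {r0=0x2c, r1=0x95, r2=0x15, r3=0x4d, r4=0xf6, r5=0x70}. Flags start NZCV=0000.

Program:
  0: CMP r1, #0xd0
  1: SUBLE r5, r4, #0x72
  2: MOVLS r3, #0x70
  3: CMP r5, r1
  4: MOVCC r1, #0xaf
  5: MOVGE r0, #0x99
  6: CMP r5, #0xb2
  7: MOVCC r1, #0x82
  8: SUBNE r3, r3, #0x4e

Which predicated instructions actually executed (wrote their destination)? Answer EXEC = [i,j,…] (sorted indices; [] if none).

0: ✓ CMP  NZCV=1000
1: ✓ SUBLE  r5←0x84
2: ✓ MOVLS  r3←0x70
3: ✓ CMP  NZCV=1000
4: ✓ MOVCC  r1←0xaf
5: · MOVGE
6: ✓ CMP  NZCV=1000
7: ✓ MOVCC  r1←0x82
8: ✓ SUBNE  r3←0x22

EXEC = [1,2,4,7,8]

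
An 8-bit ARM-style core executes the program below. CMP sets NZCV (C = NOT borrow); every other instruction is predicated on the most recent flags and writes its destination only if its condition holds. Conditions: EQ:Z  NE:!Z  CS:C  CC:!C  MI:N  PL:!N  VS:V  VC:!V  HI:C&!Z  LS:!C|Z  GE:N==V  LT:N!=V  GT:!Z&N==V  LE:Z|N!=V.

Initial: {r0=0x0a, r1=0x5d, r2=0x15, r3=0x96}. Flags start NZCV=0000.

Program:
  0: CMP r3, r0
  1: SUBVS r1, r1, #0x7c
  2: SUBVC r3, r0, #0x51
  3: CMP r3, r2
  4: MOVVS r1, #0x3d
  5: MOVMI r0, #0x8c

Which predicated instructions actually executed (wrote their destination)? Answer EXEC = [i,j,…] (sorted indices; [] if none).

EXEC = [2,5]

0: ✓ CMP  NZCV=1010
1: · SUBVS
2: ✓ SUBVC  r3←0xb9
3: ✓ CMP  NZCV=1010
4: · MOVVS
5: ✓ MOVMI  r0←0x8c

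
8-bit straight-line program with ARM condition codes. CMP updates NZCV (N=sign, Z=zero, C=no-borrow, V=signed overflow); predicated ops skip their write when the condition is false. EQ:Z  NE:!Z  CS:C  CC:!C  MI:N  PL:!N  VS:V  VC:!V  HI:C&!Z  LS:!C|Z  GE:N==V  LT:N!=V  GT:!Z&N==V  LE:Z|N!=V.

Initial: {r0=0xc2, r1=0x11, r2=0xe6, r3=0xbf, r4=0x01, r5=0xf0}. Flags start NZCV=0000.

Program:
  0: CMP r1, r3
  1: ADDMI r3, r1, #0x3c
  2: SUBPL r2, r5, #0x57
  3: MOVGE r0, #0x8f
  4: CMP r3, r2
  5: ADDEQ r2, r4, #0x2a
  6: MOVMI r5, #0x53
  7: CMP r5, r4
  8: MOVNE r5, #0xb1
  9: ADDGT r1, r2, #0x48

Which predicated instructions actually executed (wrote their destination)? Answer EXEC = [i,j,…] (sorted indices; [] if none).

0: ✓ CMP  NZCV=0000
1: · ADDMI
2: ✓ SUBPL  r2←0x99
3: ✓ MOVGE  r0←0x8f
4: ✓ CMP  NZCV=0010
5: · ADDEQ
6: · MOVMI
7: ✓ CMP  NZCV=1010
8: ✓ MOVNE  r5←0xb1
9: · ADDGT

EXEC = [2,3,8]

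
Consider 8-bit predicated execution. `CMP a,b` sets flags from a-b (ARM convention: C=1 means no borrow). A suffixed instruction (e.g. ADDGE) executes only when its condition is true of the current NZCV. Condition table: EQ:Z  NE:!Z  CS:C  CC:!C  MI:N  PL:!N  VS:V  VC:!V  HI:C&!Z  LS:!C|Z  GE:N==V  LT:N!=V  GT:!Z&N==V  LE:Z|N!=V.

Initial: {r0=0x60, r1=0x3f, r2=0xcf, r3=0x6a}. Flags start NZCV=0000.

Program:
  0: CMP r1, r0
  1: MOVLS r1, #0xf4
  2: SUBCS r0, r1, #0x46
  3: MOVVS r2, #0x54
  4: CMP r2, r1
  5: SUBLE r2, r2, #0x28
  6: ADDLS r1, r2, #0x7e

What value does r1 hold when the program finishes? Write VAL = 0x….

VAL = 0x25

0: ✓ CMP  NZCV=1000
1: ✓ MOVLS  r1←0xf4
2: · SUBCS
3: · MOVVS
4: ✓ CMP  NZCV=1000
5: ✓ SUBLE  r2←0xa7
6: ✓ ADDLS  r1←0x25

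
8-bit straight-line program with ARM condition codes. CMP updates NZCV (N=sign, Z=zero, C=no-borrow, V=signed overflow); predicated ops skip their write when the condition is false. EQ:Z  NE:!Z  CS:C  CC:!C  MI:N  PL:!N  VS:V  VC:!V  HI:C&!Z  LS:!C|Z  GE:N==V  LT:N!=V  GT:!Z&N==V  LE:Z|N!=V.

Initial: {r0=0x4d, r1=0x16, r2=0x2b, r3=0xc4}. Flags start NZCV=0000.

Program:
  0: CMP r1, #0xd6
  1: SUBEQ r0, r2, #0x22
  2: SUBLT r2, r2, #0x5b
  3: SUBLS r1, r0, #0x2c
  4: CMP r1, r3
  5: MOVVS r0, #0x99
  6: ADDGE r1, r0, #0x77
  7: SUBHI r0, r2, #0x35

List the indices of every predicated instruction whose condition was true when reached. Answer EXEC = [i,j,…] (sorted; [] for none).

EXEC = [3,6]

[0] flags=0000 → (cmp)
[1] flags=0000 EQ?F → skip
[2] flags=0000 LT?F → skip
[3] flags=0000 LS?T → r1=0x21
[4] flags=0000 → (cmp)
[5] flags=0000 VS?F → skip
[6] flags=0000 GE?T → r1=0xc4
[7] flags=0000 HI?F → skip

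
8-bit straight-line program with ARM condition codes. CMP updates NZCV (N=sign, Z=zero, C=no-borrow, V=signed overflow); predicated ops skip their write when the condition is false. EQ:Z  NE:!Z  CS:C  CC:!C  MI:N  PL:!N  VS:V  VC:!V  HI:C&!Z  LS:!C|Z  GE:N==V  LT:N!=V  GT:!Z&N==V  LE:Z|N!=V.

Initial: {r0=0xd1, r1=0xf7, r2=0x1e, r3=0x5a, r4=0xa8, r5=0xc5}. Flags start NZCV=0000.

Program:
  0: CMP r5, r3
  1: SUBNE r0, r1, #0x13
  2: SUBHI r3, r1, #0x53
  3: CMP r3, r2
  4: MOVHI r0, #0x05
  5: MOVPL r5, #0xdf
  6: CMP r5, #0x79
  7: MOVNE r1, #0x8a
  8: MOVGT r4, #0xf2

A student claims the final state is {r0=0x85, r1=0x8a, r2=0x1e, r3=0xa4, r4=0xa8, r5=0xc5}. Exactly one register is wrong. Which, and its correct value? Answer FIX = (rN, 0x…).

[0] flags=0011 → (cmp)
[1] flags=0011 NE?T → r0=0xe4
[2] flags=0011 HI?T → r3=0xa4
[3] flags=1010 → (cmp)
[4] flags=1010 HI?T → r0=0x05
[5] flags=1010 PL?F → skip
[6] flags=0011 → (cmp)
[7] flags=0011 NE?T → r1=0x8a
[8] flags=0011 GT?F → skip

FIX = (r0, 0x05)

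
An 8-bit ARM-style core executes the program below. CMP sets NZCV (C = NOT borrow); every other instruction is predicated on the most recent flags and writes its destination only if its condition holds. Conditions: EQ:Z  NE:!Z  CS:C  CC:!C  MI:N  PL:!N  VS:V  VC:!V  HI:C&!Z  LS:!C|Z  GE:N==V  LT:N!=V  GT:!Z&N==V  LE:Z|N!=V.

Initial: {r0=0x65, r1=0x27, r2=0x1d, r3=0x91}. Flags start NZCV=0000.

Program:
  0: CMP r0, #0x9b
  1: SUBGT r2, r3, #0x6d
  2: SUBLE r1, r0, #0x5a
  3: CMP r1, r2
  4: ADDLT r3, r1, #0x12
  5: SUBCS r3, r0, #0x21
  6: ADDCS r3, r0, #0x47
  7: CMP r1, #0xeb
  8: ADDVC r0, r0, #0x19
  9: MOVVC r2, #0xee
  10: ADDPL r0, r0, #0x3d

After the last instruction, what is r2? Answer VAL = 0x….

VAL = 0xee

[0] flags=1001 → (cmp)
[1] flags=1001 GT?T → r2=0x24
[2] flags=1001 LE?F → skip
[3] flags=0010 → (cmp)
[4] flags=0010 LT?F → skip
[5] flags=0010 CS?T → r3=0x44
[6] flags=0010 CS?T → r3=0xac
[7] flags=0000 → (cmp)
[8] flags=0000 VC?T → r0=0x7e
[9] flags=0000 VC?T → r2=0xee
[10] flags=0000 PL?T → r0=0xbb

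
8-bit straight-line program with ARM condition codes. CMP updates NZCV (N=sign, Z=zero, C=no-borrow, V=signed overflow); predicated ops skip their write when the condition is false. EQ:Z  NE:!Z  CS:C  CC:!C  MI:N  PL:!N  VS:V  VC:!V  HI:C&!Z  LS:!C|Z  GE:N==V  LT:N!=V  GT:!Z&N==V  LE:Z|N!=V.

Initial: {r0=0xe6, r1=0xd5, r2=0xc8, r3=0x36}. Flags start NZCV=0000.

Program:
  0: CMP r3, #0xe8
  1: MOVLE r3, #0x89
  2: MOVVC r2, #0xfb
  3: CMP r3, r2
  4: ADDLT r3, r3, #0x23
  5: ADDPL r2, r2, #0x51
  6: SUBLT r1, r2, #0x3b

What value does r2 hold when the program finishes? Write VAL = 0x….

VAL = 0x4c

[0] flags=0000 → (cmp)
[1] flags=0000 LE?F → skip
[2] flags=0000 VC?T → r2=0xfb
[3] flags=0000 → (cmp)
[4] flags=0000 LT?F → skip
[5] flags=0000 PL?T → r2=0x4c
[6] flags=0000 LT?F → skip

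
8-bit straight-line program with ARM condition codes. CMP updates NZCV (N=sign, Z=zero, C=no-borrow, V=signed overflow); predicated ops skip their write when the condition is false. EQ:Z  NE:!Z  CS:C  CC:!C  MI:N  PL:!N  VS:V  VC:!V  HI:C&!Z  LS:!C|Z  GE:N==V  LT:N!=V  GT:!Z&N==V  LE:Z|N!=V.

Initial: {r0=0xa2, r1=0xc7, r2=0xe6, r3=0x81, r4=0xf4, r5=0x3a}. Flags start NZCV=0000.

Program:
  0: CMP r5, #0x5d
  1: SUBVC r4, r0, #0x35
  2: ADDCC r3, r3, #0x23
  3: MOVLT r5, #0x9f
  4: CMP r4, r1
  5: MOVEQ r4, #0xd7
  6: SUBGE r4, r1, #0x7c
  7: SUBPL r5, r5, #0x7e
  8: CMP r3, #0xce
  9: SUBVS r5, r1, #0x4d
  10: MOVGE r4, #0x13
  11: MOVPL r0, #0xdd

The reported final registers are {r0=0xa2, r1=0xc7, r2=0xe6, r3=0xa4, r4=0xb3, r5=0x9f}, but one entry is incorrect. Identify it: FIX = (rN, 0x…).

FIX = (r4, 0x4b)

[0] flags=1000 → (cmp)
[1] flags=1000 VC?T → r4=0x6d
[2] flags=1000 CC?T → r3=0xa4
[3] flags=1000 LT?T → r5=0x9f
[4] flags=1001 → (cmp)
[5] flags=1001 EQ?F → skip
[6] flags=1001 GE?T → r4=0x4b
[7] flags=1001 PL?F → skip
[8] flags=1000 → (cmp)
[9] flags=1000 VS?F → skip
[10] flags=1000 GE?F → skip
[11] flags=1000 PL?F → skip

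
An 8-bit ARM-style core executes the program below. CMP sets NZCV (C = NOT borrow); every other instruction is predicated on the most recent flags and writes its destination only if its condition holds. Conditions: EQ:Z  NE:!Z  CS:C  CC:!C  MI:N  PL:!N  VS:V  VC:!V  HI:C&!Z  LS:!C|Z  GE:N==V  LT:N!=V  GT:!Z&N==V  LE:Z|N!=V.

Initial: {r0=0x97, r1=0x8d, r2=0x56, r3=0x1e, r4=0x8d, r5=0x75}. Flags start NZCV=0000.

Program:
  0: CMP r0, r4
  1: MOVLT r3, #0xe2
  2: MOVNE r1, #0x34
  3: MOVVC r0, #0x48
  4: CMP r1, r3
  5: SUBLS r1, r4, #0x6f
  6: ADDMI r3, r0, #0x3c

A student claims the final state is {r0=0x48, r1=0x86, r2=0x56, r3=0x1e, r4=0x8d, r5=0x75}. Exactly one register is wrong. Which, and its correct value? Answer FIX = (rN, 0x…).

FIX = (r1, 0x34)

0: ✓ CMP  NZCV=0010
1: · MOVLT
2: ✓ MOVNE  r1←0x34
3: ✓ MOVVC  r0←0x48
4: ✓ CMP  NZCV=0010
5: · SUBLS
6: · ADDMI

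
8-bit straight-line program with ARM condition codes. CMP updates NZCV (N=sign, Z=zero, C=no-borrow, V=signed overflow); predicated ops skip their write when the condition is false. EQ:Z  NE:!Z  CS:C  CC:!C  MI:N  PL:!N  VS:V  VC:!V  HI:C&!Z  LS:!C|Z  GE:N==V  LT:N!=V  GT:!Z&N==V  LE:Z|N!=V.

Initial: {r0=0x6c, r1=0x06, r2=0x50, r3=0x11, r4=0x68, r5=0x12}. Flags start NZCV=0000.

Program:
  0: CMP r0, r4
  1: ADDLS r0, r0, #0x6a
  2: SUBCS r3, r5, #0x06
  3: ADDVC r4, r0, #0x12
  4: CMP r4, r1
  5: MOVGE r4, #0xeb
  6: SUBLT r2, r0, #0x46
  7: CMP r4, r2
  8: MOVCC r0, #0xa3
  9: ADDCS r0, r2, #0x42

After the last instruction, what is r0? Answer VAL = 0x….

[0] flags=0010 → (cmp)
[1] flags=0010 LS?F → skip
[2] flags=0010 CS?T → r3=0x0c
[3] flags=0010 VC?T → r4=0x7e
[4] flags=0010 → (cmp)
[5] flags=0010 GE?T → r4=0xeb
[6] flags=0010 LT?F → skip
[7] flags=1010 → (cmp)
[8] flags=1010 CC?F → skip
[9] flags=1010 CS?T → r0=0x92

VAL = 0x92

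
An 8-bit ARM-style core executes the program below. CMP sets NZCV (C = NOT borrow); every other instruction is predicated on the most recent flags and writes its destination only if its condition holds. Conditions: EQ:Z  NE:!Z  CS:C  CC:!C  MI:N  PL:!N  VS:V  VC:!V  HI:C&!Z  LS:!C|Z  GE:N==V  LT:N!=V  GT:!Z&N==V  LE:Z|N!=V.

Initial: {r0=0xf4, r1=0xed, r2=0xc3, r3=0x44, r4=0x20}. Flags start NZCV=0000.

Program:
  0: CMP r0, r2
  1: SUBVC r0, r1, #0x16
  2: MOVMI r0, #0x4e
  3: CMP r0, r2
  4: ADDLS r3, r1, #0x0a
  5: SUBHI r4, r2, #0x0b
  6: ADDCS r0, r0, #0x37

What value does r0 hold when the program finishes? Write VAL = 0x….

[0] flags=0010 → (cmp)
[1] flags=0010 VC?T → r0=0xd7
[2] flags=0010 MI?F → skip
[3] flags=0010 → (cmp)
[4] flags=0010 LS?F → skip
[5] flags=0010 HI?T → r4=0xb8
[6] flags=0010 CS?T → r0=0x0e

VAL = 0x0e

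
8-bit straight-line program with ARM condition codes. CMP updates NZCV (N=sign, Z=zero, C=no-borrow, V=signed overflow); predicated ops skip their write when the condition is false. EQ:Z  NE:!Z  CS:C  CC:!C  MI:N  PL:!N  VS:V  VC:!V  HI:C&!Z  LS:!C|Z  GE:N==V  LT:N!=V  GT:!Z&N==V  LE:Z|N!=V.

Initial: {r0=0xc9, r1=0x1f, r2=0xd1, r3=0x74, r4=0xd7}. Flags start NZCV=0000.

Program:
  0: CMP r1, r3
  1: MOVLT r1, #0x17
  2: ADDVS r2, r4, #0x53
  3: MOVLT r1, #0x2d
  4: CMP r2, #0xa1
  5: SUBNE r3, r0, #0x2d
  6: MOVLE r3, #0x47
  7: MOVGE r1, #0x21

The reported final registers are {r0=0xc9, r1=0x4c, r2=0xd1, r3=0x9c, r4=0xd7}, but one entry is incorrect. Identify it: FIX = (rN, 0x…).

0: ✓ CMP  NZCV=1000
1: ✓ MOVLT  r1←0x17
2: · ADDVS
3: ✓ MOVLT  r1←0x2d
4: ✓ CMP  NZCV=0010
5: ✓ SUBNE  r3←0x9c
6: · MOVLE
7: ✓ MOVGE  r1←0x21

FIX = (r1, 0x21)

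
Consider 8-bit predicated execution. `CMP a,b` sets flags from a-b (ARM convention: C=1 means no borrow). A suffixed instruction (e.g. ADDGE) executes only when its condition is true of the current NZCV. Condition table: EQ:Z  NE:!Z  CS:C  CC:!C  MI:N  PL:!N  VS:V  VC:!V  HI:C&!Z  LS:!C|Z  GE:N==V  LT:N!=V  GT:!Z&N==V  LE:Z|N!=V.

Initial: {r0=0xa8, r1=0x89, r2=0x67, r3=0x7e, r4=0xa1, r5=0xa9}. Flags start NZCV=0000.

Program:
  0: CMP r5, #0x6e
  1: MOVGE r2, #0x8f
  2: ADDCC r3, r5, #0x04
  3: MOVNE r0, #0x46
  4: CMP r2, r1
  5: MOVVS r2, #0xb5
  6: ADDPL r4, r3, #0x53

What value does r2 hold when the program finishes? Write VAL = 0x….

[0] flags=0011 → (cmp)
[1] flags=0011 GE?F → skip
[2] flags=0011 CC?F → skip
[3] flags=0011 NE?T → r0=0x46
[4] flags=1001 → (cmp)
[5] flags=1001 VS?T → r2=0xb5
[6] flags=1001 PL?F → skip

VAL = 0xb5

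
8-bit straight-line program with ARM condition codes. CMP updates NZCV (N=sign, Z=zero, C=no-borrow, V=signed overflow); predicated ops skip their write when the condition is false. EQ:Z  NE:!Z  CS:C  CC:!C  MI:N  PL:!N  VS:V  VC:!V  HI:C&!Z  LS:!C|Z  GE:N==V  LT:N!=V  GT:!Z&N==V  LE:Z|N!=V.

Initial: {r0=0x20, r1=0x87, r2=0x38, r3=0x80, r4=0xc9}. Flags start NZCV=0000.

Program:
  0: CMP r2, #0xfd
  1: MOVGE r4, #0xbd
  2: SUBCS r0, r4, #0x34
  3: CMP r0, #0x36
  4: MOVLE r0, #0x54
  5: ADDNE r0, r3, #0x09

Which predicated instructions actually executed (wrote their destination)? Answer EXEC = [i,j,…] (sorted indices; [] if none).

EXEC = [1,4,5]

[0] flags=0000 → (cmp)
[1] flags=0000 GE?T → r4=0xbd
[2] flags=0000 CS?F → skip
[3] flags=1000 → (cmp)
[4] flags=1000 LE?T → r0=0x54
[5] flags=1000 NE?T → r0=0x89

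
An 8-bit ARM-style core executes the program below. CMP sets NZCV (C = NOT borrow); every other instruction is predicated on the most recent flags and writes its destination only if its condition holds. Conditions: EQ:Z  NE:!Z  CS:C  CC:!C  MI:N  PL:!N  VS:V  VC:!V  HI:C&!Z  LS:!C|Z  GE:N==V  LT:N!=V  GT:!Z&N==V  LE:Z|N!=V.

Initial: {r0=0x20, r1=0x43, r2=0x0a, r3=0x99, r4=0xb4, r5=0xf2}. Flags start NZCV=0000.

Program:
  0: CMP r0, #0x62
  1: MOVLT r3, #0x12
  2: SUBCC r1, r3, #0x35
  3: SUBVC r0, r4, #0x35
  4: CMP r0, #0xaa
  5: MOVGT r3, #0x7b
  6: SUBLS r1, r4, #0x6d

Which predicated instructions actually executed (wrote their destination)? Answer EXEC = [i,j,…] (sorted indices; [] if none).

0: ✓ CMP  NZCV=1000
1: ✓ MOVLT  r3←0x12
2: ✓ SUBCC  r1←0xdd
3: ✓ SUBVC  r0←0x7f
4: ✓ CMP  NZCV=1001
5: ✓ MOVGT  r3←0x7b
6: ✓ SUBLS  r1←0x47

EXEC = [1,2,3,5,6]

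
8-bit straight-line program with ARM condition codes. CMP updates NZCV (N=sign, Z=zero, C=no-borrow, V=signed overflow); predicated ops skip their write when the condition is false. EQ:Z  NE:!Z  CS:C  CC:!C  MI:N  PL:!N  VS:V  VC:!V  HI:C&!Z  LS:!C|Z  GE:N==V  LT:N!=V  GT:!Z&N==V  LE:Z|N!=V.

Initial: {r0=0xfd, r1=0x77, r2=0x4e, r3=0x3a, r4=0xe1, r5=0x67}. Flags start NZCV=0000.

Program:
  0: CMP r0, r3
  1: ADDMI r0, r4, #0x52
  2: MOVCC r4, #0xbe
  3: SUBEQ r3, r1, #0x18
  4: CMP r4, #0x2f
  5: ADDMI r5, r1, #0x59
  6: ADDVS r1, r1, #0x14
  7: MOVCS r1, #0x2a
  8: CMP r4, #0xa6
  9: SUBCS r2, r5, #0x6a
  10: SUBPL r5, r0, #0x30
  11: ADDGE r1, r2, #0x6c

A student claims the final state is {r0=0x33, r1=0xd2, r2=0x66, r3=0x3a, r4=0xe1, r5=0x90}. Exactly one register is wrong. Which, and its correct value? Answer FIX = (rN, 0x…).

FIX = (r5, 0x03)

0: ✓ CMP  NZCV=1010
1: ✓ ADDMI  r0←0x33
2: · MOVCC
3: · SUBEQ
4: ✓ CMP  NZCV=1010
5: ✓ ADDMI  r5←0xd0
6: · ADDVS
7: ✓ MOVCS  r1←0x2a
8: ✓ CMP  NZCV=0010
9: ✓ SUBCS  r2←0x66
10: ✓ SUBPL  r5←0x03
11: ✓ ADDGE  r1←0xd2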